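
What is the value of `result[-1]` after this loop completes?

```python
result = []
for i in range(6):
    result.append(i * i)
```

Last element of squares 0 to 5
`result` takes the values: [] → [0] → [0, 1] → [0, 1, 4] → [0, 1, 4, 9] → [0, 1, 4, 9, 16] → [0, 1, 4, 9, 16, 25]
So `result[-1]` = 25

Answer: 25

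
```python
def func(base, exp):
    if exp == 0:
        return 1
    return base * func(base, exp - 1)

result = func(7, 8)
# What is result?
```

func(7, 8) = 7 * 7 * 7 * 7 * 7 * 7 * 7 * 7 = 5764801

Answer: 5764801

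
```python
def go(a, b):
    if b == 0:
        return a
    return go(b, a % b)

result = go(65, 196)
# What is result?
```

go(65, 196) -> go(196, 65) -> go(65, 1) -> go(1, 0) -> 1

Answer: 1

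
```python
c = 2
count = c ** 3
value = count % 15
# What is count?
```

Trace:
`c = 2` → c = 2
`count = c ** 3` → count = 8
`value = count % 15` → value = 8
So count = 8

Answer: 8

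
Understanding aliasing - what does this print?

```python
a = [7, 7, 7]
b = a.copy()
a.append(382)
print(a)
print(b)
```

Key concept: list.copy() creates independent copy.
Step by step:
`a = [7, 7, 7]` → a = [7, 7, 7]
`b = a.copy()` → b = [7, 7, 7]
`a.append(382)` → a = [7, 7, 7, 382]
`print(a)` → prints [7, 7, 7, 382]
`print(b)` → prints [7, 7, 7]

Answer:
[7, 7, 7, 382]
[7, 7, 7]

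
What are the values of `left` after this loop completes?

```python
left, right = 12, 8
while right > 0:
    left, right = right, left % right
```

GCD of 12 and 8
`left` takes the values: 12 → 8 → 4

Answer: 4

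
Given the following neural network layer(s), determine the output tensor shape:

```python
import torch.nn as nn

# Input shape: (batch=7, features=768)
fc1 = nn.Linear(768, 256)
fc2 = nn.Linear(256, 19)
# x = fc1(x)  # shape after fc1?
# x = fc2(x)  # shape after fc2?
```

Input: (7, 768) -> after fc1: (7, 256) -> Output: (7, 19)

Answer: (7, 19)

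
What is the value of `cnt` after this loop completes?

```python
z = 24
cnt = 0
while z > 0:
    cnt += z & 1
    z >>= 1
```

Count set bits in 24 (binary: 0b11000)
`cnt` takes the values: 0 → 1 → 2

Answer: 2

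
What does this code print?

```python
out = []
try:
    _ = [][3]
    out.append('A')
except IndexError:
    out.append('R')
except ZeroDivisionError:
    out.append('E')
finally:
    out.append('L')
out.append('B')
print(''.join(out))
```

Execution trace: 'R' (except IndexError) → 'L' (finally) → 'B' (after the try/except). Output: RLB

Answer: RLB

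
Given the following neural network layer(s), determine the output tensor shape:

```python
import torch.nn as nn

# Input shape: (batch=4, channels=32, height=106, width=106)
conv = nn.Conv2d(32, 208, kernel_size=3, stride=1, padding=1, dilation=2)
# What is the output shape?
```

Input: (4, 32, 106, 106) -> Output: (4, 208, 104, 104)

Answer: (4, 208, 104, 104)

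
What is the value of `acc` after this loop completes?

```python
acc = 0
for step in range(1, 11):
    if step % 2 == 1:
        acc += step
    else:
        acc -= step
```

Add odd, subtract even
`acc` takes the values: 0 → 1 → -1 → 2 → -2 → 3 → -3 → 4 → -4 → 5 → -5

Answer: -5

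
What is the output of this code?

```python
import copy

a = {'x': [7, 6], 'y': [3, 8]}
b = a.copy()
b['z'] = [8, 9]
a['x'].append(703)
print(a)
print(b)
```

Key concept: shallow copy of dict with mutable values.
Step by step:
`a = {'x': [7, 6], 'y': [3, 8]}` → a = {'x': [7, 6], 'y': [3, 8]}
`b = a.copy()` → b = {'x': [7, 6], 'y': [3, 8]}
`b['z'] = [8, 9]` → b = {'x': [7, 6], 'y': [3, 8], 'z': [8, 9]}
`a['x'].append(703)` → a = {'x': [7, 6, 703], 'y': [3, 8]}; b = {'x': [7, 6, 703], 'y': [3, 8], 'z': [8, 9]}
`print(a)` → prints {'x': [7, 6, 703], 'y': [3, 8]}
`print(b)` → prints {'x': [7, 6, 703], 'y': [3, 8], 'z': [8, 9]}

Answer:
{'x': [7, 6, 703], 'y': [3, 8]}
{'x': [7, 6, 703], 'y': [3, 8], 'z': [8, 9]}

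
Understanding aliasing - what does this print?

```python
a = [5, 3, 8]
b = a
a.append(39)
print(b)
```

Key concept: basic list aliasing.
Step by step:
`a = [5, 3, 8]` → a = [5, 3, 8]
`b = a` → b = [5, 3, 8] (same object as a)
`a.append(39)` → a = [5, 3, 8, 39] (same object as b); b = [5, 3, 8, 39] (same object as a)
`print(b)` → prints [5, 3, 8, 39]

Answer: [5, 3, 8, 39]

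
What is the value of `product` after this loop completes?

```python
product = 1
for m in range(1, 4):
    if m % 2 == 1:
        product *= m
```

Product of odd numbers 1 to 3
`product` takes the values: 1 → 3

Answer: 3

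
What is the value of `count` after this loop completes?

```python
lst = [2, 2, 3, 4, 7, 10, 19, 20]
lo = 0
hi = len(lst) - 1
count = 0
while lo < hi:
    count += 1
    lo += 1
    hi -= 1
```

Iterations until pointers meet (list length 8)
`count` takes the values: 0 → 1 → 2 → 3 → 4

Answer: 4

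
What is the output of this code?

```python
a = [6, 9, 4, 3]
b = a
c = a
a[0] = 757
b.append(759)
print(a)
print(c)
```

Key concept: multiple aliases.
Step by step:
`a = [6, 9, 4, 3]` → a = [6, 9, 4, 3]
`b = a` → b = [6, 9, 4, 3] (same object as a)
`c = a` → c = [6, 9, 4, 3] (same object as a, b)
`a[0] = 757` → a = [757, 9, 4, 3] (same object as b, c); b = [757, 9, 4, 3] (same object as a, c); c = [757, 9, 4, 3] (same object as a, b)
`b.append(759)` → a = [757, 9, 4, 3, 759] (same object as b, c); b = [757, 9, 4, 3, 759] (same object as a, c); c = [757, 9, 4, 3, 759] (same object as a, b)
`print(a)` → prints [757, 9, 4, 3, 759]
`print(c)` → prints [757, 9, 4, 3, 759]

Answer:
[757, 9, 4, 3, 759]
[757, 9, 4, 3, 759]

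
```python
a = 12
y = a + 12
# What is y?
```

Trace:
`a = 12` → a = 12
`y = a + 12` → y = 24
So y = 24

Answer: 24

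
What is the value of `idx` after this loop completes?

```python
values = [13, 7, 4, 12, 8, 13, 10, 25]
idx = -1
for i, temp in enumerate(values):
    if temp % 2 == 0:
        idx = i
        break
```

First even number index in [13, 7, 4, 12, 8, 13, 10, 25]
`idx` takes the values: -1 → 2

Answer: 2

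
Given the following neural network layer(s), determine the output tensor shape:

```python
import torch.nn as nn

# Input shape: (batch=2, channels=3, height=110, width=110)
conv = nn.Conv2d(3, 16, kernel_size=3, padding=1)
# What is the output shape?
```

Input: (2, 3, 110, 110) -> Output: (2, 16, 110, 110)

Answer: (2, 16, 110, 110)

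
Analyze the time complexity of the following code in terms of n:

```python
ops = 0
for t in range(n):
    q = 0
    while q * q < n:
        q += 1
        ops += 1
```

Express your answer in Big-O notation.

Each loop level contributes: n × √n. Multiplying the contributions gives O(n√n).

Answer: O(n√n)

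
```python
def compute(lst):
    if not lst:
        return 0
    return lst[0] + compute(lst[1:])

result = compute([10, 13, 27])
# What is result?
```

10 + 13 + 27 + 0 = 50

Answer: 50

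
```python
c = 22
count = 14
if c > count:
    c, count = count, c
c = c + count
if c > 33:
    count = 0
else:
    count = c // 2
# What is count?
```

Trace:
`c = 22` → c = 22
`count = 14` → count = 14
`if c > count: ...` → c > count is True → c = 14; count = 22
`c = c + count` → c = 36
`if c > 33: ...` → c > 33 is True → count = 0
So count = 0

Answer: 0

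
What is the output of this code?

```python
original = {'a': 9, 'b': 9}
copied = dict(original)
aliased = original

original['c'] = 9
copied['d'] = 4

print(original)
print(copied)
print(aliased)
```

Key concept: dict() creates copy, assignment creates alias.
Step by step:
`original = {'a': 9, 'b': 9}` → original = {'a': 9, 'b': 9}
`copied = dict(original)` → copied = {'a': 9, 'b': 9}
`aliased = original` → aliased = {'a': 9, 'b': 9} (same object as original)
`original['c'] = 9` → original = {'a': 9, 'b': 9, 'c': 9} (same object as aliased); aliased = {'a': 9, 'b': 9, 'c': 9} (same object as original)
`copied['d'] = 4` → copied = {'a': 9, 'b': 9, 'd': 4}
`print(original)` → prints {'a': 9, 'b': 9, 'c': 9}
`print(copied)` → prints {'a': 9, 'b': 9, 'd': 4}
`print(aliased)` → prints {'a': 9, 'b': 9, 'c': 9}

Answer:
{'a': 9, 'b': 9, 'c': 9}
{'a': 9, 'b': 9, 'd': 4}
{'a': 9, 'b': 9, 'c': 9}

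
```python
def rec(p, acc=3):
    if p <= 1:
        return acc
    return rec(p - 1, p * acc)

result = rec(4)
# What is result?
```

Accumulator trace (n, acc): (4, 3) -> (3, 12) -> (2, 36) -> (1, 72) -> return 72

Answer: 72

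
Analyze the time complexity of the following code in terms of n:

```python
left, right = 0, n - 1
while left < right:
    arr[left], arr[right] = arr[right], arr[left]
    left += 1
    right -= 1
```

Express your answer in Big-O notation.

This is In-place array reversal. Time complexity: O(n).

Answer: O(n)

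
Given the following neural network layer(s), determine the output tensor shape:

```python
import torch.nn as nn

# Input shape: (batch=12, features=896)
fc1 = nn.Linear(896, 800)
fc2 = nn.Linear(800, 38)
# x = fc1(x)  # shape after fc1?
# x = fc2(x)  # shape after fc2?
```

Input: (12, 896) -> after fc1: (12, 800) -> Output: (12, 38)

Answer: (12, 38)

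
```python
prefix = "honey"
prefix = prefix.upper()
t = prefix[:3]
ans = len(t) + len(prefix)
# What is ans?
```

Trace:
`prefix = "honey"` → prefix = 'honey'
`prefix = prefix.upper()` → prefix = 'HONEY'
`t = prefix[:3]` → t = 'HON'
`ans = len(t) + len(prefix)` → ans = 8
So ans = 8

Answer: 8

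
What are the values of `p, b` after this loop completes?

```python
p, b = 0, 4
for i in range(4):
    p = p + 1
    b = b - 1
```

p goes 0→4, b goes 4→0
`p, b` takes the values: (0, 4) → (1, 4) → (1, 3) → (2, 3) → (2, 2) → (3, 2) → (3, 1) → (4, 1) → (4, 0)

Answer: 4, 0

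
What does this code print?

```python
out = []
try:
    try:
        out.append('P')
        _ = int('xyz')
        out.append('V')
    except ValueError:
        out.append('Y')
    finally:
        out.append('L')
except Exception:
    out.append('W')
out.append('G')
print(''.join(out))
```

Execution trace: 'P' (inner try body) → 'Y' (inner except ValueError) → 'L' (inner finally) → 'G' (after the try/except). Output: PYLG

Answer: PYLG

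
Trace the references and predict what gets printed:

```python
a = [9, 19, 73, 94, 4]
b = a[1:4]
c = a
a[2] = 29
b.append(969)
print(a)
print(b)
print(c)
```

Key concept: slice vs alias.
Step by step:
`a = [9, 19, 73, 94, 4]` → a = [9, 19, 73, 94, 4]
`b = a[1:4]` → b = [19, 73, 94]
`c = a` → c = [9, 19, 73, 94, 4] (same object as a)
`a[2] = 29` → a = [9, 19, 29, 94, 4] (same object as c); c = [9, 19, 29, 94, 4] (same object as a)
`b.append(969)` → b = [19, 73, 94, 969]
`print(a)` → prints [9, 19, 29, 94, 4]
`print(b)` → prints [19, 73, 94, 969]
`print(c)` → prints [9, 19, 29, 94, 4]

Answer:
[9, 19, 29, 94, 4]
[19, 73, 94, 969]
[9, 19, 29, 94, 4]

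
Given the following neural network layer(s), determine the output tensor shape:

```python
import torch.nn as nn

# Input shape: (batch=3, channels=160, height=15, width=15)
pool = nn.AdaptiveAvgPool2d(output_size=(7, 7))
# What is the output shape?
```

Input: (3, 160, 15, 15) -> Output: (3, 160, 7, 7)

Answer: (3, 160, 7, 7)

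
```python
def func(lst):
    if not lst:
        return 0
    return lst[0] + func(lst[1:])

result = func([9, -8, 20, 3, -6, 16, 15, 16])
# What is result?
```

9 + (-8) + 20 + 3 + (-6) + 16 + 15 + 16 + 0 = 65

Answer: 65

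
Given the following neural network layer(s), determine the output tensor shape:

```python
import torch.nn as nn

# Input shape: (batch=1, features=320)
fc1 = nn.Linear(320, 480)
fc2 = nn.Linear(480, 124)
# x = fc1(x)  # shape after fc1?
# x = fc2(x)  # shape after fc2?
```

Input: (1, 320) -> after fc1: (1, 480) -> Output: (1, 124)

Answer: (1, 124)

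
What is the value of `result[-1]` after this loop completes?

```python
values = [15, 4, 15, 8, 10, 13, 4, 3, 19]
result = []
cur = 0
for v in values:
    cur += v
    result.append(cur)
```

Cumulative sum ends at 91
`result` takes the values: [] → [15] → [15, 19] → [15, 19, 34] → [15, 19, 34, 42] → [15, 19, 34, 42, 52] → [15, 19, 34, 42, 52, 65] → [15, 19, 34, 42, 52, 65, 69] → [15, 19, 34, 42, 52, 65, 69, 72] → [15, 19, 34, 42, 52, 65, 69, 72, 91]
So `result[-1]` = 91

Answer: 91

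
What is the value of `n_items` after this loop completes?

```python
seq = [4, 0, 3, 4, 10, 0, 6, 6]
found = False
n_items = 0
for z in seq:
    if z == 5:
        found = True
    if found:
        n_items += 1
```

Count elements after first 5 in [4, 0, 3, 4, 10, 0, 6, 6]
`n_items` takes the values: 0

Answer: 0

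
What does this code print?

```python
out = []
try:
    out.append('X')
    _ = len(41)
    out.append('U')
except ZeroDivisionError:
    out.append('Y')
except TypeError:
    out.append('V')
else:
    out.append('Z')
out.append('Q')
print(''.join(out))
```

Execution trace: 'X' (try body) → 'V' (except TypeError) → 'Q' (after the try/except). Output: XVQ

Answer: XVQ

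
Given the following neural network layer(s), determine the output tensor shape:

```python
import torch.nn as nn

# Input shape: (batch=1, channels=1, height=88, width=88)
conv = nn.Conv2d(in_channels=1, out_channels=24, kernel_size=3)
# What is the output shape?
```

Input: (1, 1, 88, 88) -> Output: (1, 24, 86, 86)

Answer: (1, 24, 86, 86)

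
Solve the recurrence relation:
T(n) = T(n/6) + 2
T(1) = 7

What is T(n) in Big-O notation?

Each step divides n by 6 and adds 2. After log_6(n) steps we reach T(1)=7. So T(n) = 2·log_6(n) + 7 = O(log n).

Answer: O(log n)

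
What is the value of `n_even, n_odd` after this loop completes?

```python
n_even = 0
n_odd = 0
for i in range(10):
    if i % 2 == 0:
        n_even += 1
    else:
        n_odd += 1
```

Count evens and odds in range(10)
`n_even, n_odd` takes the values: (0, 0) → (1, 0) → (1, 1) → (2, 1) → (2, 2) → (3, 2) → (3, 3) → (4, 3) → (4, 4) → (5, 4) → (5, 5)

Answer: 5, 5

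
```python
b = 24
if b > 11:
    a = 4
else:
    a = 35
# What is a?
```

Trace:
`b = 24` → b = 24
`if b > 11: ...` → b > 11 is True → a = 4
So a = 4

Answer: 4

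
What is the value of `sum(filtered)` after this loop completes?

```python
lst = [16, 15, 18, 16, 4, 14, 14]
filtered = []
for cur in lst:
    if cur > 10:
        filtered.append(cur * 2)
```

Sum of doubled values > 10
`filtered` takes the values: [] → [32] → [32, 30] → [32, 30, 36] → [32, 30, 36, 32] → [32, 30, 36, 32, 28] → [32, 30, 36, 32, 28, 28]
So `sum(filtered)` = 186

Answer: 186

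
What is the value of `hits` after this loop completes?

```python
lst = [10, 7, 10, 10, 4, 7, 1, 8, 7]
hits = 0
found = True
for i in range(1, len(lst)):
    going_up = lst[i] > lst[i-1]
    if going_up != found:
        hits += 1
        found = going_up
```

Count direction changes in [10, 7, 10, 10, 4, 7, 1, 8, 7]
`hits` takes the values: 0 → 1 → 2 → 3 → 4 → 5 → 6 → 7

Answer: 7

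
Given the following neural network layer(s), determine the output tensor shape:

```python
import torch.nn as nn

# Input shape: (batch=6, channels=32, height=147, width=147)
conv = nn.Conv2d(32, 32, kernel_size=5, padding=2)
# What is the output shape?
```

Input: (6, 32, 147, 147) -> Output: (6, 32, 147, 147)

Answer: (6, 32, 147, 147)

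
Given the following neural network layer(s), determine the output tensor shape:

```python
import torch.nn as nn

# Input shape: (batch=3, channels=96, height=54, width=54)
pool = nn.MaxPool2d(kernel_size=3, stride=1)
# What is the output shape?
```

Input: (3, 96, 54, 54) -> Output: (3, 96, 52, 52)

Answer: (3, 96, 52, 52)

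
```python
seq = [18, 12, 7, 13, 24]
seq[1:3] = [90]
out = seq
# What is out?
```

Trace:
`seq = [18, 12, 7, 13, 24]` → seq = [18, 12, 7, 13, 24]
`seq[1:3] = [90]` → seq = [18, 90, 13, 24]
`out = seq` → out = [18, 90, 13, 24]
So out = [18, 90, 13, 24]

Answer: [18, 90, 13, 24]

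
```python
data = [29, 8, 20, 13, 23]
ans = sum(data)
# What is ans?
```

Trace:
`data = [29, 8, 20, 13, 23]` → data = [29, 8, 20, 13, 23]
`ans = sum(data)` → ans = 93
So ans = 93

Answer: 93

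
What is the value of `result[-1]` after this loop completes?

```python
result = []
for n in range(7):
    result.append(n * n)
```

Last element of squares 0 to 6
`result` takes the values: [] → [0] → [0, 1] → [0, 1, 4] → [0, 1, 4, 9] → [0, 1, 4, 9, 16] → [0, 1, 4, 9, 16, 25] → [0, 1, 4, 9, 16, 25, 36]
So `result[-1]` = 36

Answer: 36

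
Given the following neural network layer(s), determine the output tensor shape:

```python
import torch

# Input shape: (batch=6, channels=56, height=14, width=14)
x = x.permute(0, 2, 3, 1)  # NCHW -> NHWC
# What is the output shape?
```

Input: (6, 56, 14, 14) -> Output: (6, 14, 14, 56)

Answer: (6, 14, 14, 56)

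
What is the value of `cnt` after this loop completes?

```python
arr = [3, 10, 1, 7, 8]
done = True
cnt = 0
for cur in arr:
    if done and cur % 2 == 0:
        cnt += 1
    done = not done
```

Count even values at even positions
`cnt` takes the values: 0 → 1

Answer: 1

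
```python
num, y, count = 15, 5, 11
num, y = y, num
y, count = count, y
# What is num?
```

Trace:
`num, y, count = 15, 5, 11` → num = 15; y = 5; count = 11
`num, y = y, num` → num = 5; y = 15
`y, count = count, y` → y = 11; count = 15
So num = 5

Answer: 5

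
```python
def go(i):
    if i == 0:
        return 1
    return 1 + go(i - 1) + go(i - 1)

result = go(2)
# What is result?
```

go(i) = 1 + 2·go(i-1), go(0)=1. Closed form: (1+1)·2^2 - 1 = 7.

Answer: 7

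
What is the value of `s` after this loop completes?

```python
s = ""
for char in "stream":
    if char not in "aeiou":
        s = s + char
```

Remove vowels from 'stream'
`s` takes the values: "" → "s" → "st" → "str" → "strm"

Answer: "strm"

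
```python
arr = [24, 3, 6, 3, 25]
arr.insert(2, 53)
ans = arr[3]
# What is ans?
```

Trace:
`arr = [24, 3, 6, 3, 25]` → arr = [24, 3, 6, 3, 25]
`arr.insert(2, 53)` → arr = [24, 3, 53, 6, 3, 25]
`ans = arr[3]` → ans = 6
So ans = 6

Answer: 6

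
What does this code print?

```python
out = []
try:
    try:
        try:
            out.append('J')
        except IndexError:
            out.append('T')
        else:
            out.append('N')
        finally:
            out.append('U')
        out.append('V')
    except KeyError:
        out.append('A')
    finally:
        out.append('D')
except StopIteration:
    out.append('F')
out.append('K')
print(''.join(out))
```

Execution trace: 'J' (inner try body, no exception) → 'N' (inner else) → 'U' (inner finally) → 'V' (try body, no exception) → 'D' (finally) → 'K' (after the try/except). Output: JNUVDK

Answer: JNUVDK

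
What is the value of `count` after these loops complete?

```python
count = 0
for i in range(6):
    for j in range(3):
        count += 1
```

6 * 3 = 18
`count` takes the values: 0 → 1 → 2 → 3 → 4 → 5 → 6 → 7 → 8 → 9 → 10 → 11 → 12 → 13 → 14 → 15 → 16 → 17 → 18

Answer: 18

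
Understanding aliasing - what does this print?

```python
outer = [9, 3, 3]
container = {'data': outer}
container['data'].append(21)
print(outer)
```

Key concept: dict holds reference to list.
Step by step:
`outer = [9, 3, 3]` → outer = [9, 3, 3]
`container = {'data': outer}` → container = {'data': [9, 3, 3]}
`container['data'].append(21)` → outer = [9, 3, 3, 21]; container = {'data': [9, 3, 3, 21]}
`print(outer)` → prints [9, 3, 3, 21]

Answer: [9, 3, 3, 21]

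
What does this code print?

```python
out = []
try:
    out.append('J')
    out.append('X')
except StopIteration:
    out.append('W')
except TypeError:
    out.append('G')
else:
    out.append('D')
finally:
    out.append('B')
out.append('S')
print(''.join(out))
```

Execution trace: 'J' (try body) → 'X' (try body, no exception) → 'D' (else) → 'B' (finally) → 'S' (after the try/except). Output: JXDBS

Answer: JXDBS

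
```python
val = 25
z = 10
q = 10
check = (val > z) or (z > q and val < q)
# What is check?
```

Trace:
`val = 25` → val = 25
`z = 10` → z = 10
`q = 10` → q = 10
`check = (val > z) or (z > q and val < q)` → check = True
So check = True

Answer: True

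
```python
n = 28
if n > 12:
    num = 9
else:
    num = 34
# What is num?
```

Trace:
`n = 28` → n = 28
`if n > 12: ...` → n > 12 is True → num = 9
So num = 9

Answer: 9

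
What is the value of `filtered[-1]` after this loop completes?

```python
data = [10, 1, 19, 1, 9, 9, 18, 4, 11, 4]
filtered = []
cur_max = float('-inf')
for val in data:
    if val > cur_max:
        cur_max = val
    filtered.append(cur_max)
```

Running max ends at 19
`filtered` takes the values: [] → [10] → [10, 10] → [10, 10, 19] → [10, 10, 19, 19] → [10, 10, 19, 19, 19] → [10, 10, 19, 19, 19, 19] → [10, 10, 19, 19, 19, 19, 19] → [10, 10, 19, 19, 19, 19, 19, 19] → [10, 10, 19, 19, 19, 19, 19, 19, 19] → [10, 10, 19, 19, 19, 19, 19, 19, 19, 19]
So `filtered[-1]` = 19

Answer: 19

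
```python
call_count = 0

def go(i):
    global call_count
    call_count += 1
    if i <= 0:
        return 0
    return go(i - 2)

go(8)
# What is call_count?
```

Linear recursion stepping by 2: 5 calls from i=8 down to ≤0.

Answer: 5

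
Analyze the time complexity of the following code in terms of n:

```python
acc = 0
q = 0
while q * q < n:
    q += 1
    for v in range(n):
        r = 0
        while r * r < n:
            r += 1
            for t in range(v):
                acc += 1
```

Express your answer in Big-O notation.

Each loop level contributes: √n × n × √n × n. Multiplying the contributions gives O(n^3).

Answer: O(n^3)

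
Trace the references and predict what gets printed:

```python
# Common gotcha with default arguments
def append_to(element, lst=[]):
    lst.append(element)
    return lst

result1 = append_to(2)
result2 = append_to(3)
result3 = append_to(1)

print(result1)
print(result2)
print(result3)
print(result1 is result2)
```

Key concept: mutable default argument gotcha.
Step by step:
`result1 = append_to(2)` → result1 = [2]
`result2 = append_to(3)` → result1 = [2, 3] (same object as result2); result2 = [2, 3] (same object as result1)
`result3 = append_to(1)` → result1 = [2, 3, 1] (same object as result2, result3); result2 = [2, 3, 1] (same object as result1, result3); result3 = [2, 3, 1] (same object as result1, result2)
`print(result1)` → prints [2, 3, 1]
`print(result2)` → prints [2, 3, 1]
`print(result3)` → prints [2, 3, 1]
`print(result1 is result2)` → prints True

Answer:
[2, 3, 1]
[2, 3, 1]
[2, 3, 1]
True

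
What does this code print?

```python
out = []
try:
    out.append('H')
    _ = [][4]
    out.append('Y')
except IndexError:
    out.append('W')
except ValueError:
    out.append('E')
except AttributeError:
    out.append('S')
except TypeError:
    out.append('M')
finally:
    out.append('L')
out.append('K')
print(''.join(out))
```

Execution trace: 'H' (try body) → 'W' (except IndexError) → 'L' (finally) → 'K' (after the try/except). Output: HWLK

Answer: HWLK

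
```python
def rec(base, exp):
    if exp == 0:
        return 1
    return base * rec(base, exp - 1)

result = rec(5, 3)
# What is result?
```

rec(5, 3) = 5 * 5 * 5 = 125

Answer: 125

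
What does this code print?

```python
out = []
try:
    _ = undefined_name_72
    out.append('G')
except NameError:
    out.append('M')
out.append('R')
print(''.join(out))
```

Execution trace: 'M' (except NameError) → 'R' (after the try/except). Output: MR

Answer: MR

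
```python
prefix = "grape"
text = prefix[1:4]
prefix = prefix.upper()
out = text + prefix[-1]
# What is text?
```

Trace:
`prefix = "grape"` → prefix = 'grape'
`text = prefix[1:4]` → text = 'rap'
`prefix = prefix.upper()` → prefix = 'GRAPE'
`out = text + prefix[-1]` → out = 'rapE'
So text = 'rap'

Answer: 'rap'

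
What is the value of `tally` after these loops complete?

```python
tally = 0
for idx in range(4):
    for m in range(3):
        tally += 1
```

4 * 3 = 12
`tally` takes the values: 0 → 1 → 2 → 3 → 4 → 5 → 6 → 7 → 8 → 9 → 10 → 11 → 12

Answer: 12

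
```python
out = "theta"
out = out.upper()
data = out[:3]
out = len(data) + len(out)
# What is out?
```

Trace:
`out = "theta"` → out = 'theta'
`out = out.upper()` → out = 'THETA'
`data = out[:3]` → data = 'THE'
`out = len(data) + len(out)` → out = 8
So out = 8

Answer: 8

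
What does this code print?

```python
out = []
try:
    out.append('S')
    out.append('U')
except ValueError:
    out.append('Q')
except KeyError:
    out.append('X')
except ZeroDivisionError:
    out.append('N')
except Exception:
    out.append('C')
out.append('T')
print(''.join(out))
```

Execution trace: 'S' (try body) → 'U' (try body, no exception) → 'T' (after the try/except). Output: SUT

Answer: SUT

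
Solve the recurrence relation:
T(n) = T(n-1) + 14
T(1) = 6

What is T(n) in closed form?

Unrolling: T(n) = T(1) + 14·(n-1) = 6 + 14(n-1) = 14n - 8.

Answer: T(n) = 14n - 8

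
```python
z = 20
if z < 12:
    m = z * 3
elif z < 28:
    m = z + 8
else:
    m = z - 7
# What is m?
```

Trace:
`z = 20` → z = 20
`if z < 12: ...` → z < 12 is False, z < 28 is True → m = 28
So m = 28

Answer: 28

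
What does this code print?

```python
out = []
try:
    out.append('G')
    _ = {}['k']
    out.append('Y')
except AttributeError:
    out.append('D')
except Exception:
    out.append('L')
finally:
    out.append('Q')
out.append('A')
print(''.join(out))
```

Execution trace: 'G' (try body) → 'L' (except Exception) → 'Q' (finally) → 'A' (after the try/except). Output: GLQA

Answer: GLQA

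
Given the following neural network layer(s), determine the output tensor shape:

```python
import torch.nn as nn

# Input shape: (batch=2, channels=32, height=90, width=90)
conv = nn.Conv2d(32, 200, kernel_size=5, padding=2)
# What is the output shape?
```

Input: (2, 32, 90, 90) -> Output: (2, 200, 90, 90)

Answer: (2, 200, 90, 90)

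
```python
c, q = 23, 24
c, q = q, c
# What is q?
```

Trace:
`c, q = 23, 24` → c = 23; q = 24
`c, q = q, c` → c = 24; q = 23
So q = 23

Answer: 23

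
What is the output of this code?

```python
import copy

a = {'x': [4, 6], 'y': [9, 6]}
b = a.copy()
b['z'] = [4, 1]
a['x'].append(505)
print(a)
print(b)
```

Key concept: shallow copy of dict with mutable values.
Step by step:
`a = {'x': [4, 6], 'y': [9, 6]}` → a = {'x': [4, 6], 'y': [9, 6]}
`b = a.copy()` → b = {'x': [4, 6], 'y': [9, 6]}
`b['z'] = [4, 1]` → b = {'x': [4, 6], 'y': [9, 6], 'z': [4, 1]}
`a['x'].append(505)` → a = {'x': [4, 6, 505], 'y': [9, 6]}; b = {'x': [4, 6, 505], 'y': [9, 6], 'z': [4, 1]}
`print(a)` → prints {'x': [4, 6, 505], 'y': [9, 6]}
`print(b)` → prints {'x': [4, 6, 505], 'y': [9, 6], 'z': [4, 1]}

Answer:
{'x': [4, 6, 505], 'y': [9, 6]}
{'x': [4, 6, 505], 'y': [9, 6], 'z': [4, 1]}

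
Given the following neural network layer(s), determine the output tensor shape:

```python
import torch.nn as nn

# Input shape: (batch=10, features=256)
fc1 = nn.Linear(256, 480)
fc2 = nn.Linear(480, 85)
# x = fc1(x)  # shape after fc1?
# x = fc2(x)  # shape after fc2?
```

Input: (10, 256) -> after fc1: (10, 480) -> Output: (10, 85)

Answer: (10, 85)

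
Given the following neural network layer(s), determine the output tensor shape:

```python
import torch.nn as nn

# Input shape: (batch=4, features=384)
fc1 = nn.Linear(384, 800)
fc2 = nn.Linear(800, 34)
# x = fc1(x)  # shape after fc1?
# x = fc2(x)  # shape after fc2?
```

Input: (4, 384) -> after fc1: (4, 800) -> Output: (4, 34)

Answer: (4, 34)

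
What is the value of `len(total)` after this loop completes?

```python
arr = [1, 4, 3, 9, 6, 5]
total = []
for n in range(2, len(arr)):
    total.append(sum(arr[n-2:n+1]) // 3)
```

Number of 3-element averages
`total` takes the values: [] → [2] → [2, 5] → [2, 5, 6] → [2, 5, 6, 6]
So `len(total)` = 4

Answer: 4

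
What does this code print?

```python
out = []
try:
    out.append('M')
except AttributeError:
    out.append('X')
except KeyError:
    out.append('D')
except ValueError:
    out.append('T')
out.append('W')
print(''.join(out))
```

Execution trace: 'M' (try body, no exception) → 'W' (after the try/except). Output: MW

Answer: MW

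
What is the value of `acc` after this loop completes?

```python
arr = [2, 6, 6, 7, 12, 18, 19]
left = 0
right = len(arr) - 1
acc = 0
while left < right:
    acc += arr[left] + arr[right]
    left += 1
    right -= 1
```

Sum of pairs from ends
`acc` takes the values: 0 → 21 → 45 → 63

Answer: 63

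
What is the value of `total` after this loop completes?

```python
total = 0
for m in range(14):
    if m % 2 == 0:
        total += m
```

Sum of even numbers 0 to 13
`total` takes the values: 0 → 2 → 6 → 12 → 20 → 30 → 42

Answer: 42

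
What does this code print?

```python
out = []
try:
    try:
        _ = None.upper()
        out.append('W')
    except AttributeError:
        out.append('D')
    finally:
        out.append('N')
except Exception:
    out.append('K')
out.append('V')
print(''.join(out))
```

Execution trace: 'D' (inner except AttributeError) → 'N' (inner finally) → 'V' (after the try/except). Output: DNV

Answer: DNV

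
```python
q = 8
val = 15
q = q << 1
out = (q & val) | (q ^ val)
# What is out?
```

Trace:
`q = 8` → q = 8
`val = 15` → val = 15
`q = q << 1` → q = 16
`out = (q & val) | (q ^ val)` → out = 31
So out = 31

Answer: 31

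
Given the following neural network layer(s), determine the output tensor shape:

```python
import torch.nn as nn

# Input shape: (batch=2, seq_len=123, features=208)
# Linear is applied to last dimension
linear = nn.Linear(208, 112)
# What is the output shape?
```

Input: (2, 123, 208) -> Output: (2, 123, 112)

Answer: (2, 123, 112)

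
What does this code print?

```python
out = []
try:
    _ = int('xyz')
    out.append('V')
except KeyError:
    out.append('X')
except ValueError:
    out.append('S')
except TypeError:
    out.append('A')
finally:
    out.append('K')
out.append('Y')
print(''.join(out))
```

Execution trace: 'S' (except ValueError) → 'K' (finally) → 'Y' (after the try/except). Output: SKY

Answer: SKY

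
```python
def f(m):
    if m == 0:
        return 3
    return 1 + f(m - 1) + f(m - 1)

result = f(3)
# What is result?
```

f(m) = 1 + 2·f(m-1), f(0)=3. Closed form: (3+1)·2^3 - 1 = 31.

Answer: 31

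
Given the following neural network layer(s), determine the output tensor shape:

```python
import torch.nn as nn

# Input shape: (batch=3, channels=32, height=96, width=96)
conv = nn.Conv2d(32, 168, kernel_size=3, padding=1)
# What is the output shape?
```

Input: (3, 32, 96, 96) -> Output: (3, 168, 96, 96)

Answer: (3, 168, 96, 96)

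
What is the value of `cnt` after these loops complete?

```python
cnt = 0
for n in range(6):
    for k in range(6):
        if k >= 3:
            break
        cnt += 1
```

Inner breaks at 3, outer runs 6 times
`cnt` takes the values: 0 → 1 → 2 → 3 → 4 → 5 → 6 → 7 → 8 → 9 → 10 → 11 → 12 → 13 → 14 → 15 → 16 → 17 → 18

Answer: 18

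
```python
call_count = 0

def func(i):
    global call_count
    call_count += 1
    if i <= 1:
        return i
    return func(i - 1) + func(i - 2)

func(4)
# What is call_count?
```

Calls(i) = 1 + Calls(i-1) + Calls(i-2); Calls(0)=Calls(1)=1. For i=4 this gives 9.

Answer: 9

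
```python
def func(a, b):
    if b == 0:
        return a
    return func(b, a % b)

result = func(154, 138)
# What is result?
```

func(154, 138) -> func(138, 16) -> func(16, 10) -> func(10, 6) -> func(6, 4) -> func(4, 2) -> func(2, 0) -> 2

Answer: 2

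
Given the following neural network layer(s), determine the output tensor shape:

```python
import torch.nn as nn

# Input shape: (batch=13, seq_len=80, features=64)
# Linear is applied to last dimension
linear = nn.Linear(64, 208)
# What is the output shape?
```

Input: (13, 80, 64) -> Output: (13, 80, 208)

Answer: (13, 80, 208)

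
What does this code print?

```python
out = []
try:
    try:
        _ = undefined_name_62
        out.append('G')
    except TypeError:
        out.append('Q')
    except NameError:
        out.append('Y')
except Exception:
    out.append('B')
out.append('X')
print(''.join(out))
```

Execution trace: 'Y' (inner except NameError) → 'X' (after the try/except). Output: YX

Answer: YX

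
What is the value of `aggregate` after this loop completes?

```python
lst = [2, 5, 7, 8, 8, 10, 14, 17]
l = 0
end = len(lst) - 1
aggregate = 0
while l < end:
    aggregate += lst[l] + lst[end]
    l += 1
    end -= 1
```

Sum of pairs from ends
`aggregate` takes the values: 0 → 19 → 38 → 55 → 71

Answer: 71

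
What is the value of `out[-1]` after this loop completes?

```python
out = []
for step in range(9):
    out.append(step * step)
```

Last element of squares 0 to 8
`out` takes the values: [] → [0] → [0, 1] → [0, 1, 4] → [0, 1, 4, 9] → [0, 1, 4, 9, 16] → [0, 1, 4, 9, 16, 25] → [0, 1, 4, 9, 16, 25, 36] → [0, 1, 4, 9, 16, 25, 36, 49] → [0, 1, 4, 9, 16, 25, 36, 49, 64]
So `out[-1]` = 64

Answer: 64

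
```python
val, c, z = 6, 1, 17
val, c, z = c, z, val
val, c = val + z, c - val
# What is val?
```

Trace:
`val, c, z = 6, 1, 17` → val = 6; c = 1; z = 17
`val, c, z = c, z, val` → val = 1; c = 17; z = 6
`val, c = val + z, c - val` → val = 7; c = 16
So val = 7

Answer: 7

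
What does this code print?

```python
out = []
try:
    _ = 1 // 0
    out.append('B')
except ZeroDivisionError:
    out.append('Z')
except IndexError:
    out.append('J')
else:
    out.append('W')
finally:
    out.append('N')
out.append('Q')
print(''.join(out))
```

Execution trace: 'Z' (except ZeroDivisionError) → 'N' (finally) → 'Q' (after the try/except). Output: ZNQ

Answer: ZNQ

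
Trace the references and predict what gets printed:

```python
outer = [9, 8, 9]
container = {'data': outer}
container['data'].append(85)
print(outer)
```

Key concept: dict holds reference to list.
Step by step:
`outer = [9, 8, 9]` → outer = [9, 8, 9]
`container = {'data': outer}` → container = {'data': [9, 8, 9]}
`container['data'].append(85)` → outer = [9, 8, 9, 85]; container = {'data': [9, 8, 9, 85]}
`print(outer)` → prints [9, 8, 9, 85]

Answer: [9, 8, 9, 85]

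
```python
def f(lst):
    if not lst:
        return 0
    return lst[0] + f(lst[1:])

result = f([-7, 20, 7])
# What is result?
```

(-7) + 20 + 7 + 0 = 20

Answer: 20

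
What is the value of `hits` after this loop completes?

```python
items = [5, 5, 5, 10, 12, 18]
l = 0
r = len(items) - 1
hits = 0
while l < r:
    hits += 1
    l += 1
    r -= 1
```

Iterations until pointers meet (list length 6)
`hits` takes the values: 0 → 1 → 2 → 3

Answer: 3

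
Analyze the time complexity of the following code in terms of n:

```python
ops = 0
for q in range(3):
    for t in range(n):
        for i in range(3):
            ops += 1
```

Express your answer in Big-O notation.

Each loop level contributes: 1 × n × 1. Multiplying the contributions gives O(n).

Answer: O(n)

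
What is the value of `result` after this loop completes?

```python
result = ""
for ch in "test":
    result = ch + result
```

Reverse 'test'
`result` takes the values: "" → "t" → "et" → "set" → "tset"

Answer: "tset"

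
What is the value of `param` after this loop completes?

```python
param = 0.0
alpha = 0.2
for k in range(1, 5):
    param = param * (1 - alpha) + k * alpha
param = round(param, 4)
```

Moving average with lr=0.2
`param` takes the values: 0.0 → 0.2 → 0.56 → 1.048 → 1.6384

Answer: 1.6384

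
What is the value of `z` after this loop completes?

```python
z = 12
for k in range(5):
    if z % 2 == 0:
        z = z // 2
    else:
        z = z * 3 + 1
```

Collatz-style transformation from 12
`z` takes the values: 12 → 6 → 3 → 10 → 5 → 16

Answer: 16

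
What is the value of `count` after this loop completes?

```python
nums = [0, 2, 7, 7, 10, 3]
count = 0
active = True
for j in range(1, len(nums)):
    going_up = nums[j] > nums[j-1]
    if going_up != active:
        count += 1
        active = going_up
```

Count direction changes in [0, 2, 7, 7, 10, 3]
`count` takes the values: 0 → 1 → 2 → 3

Answer: 3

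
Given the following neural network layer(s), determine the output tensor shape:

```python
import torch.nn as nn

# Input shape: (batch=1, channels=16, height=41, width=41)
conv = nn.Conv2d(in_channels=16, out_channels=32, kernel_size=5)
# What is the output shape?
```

Input: (1, 16, 41, 41) -> Output: (1, 32, 37, 37)

Answer: (1, 32, 37, 37)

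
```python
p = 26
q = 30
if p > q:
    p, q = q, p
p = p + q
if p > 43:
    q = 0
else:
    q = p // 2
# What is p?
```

Trace:
`p = 26` → p = 26
`q = 30` → q = 30
`if p > q: ...` → p > q is False → no variable changes
`p = p + q` → p = 56
`if p > 43: ...` → p > 43 is True → q = 0
So p = 56

Answer: 56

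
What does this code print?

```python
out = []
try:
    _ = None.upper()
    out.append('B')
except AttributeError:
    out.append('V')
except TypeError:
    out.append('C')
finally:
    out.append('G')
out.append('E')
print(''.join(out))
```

Execution trace: 'V' (except AttributeError) → 'G' (finally) → 'E' (after the try/except). Output: VGE

Answer: VGE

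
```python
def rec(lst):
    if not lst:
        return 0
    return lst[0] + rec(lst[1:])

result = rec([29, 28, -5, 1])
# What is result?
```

29 + 28 + (-5) + 1 + 0 = 53

Answer: 53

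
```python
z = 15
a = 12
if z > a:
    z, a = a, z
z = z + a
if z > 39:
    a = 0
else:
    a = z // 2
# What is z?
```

Trace:
`z = 15` → z = 15
`a = 12` → a = 12
`if z > a: ...` → z > a is True → z = 12; a = 15
`z = z + a` → z = 27
`if z > 39: ...` → z > 39 is False, take else branch → a = 13
So z = 27

Answer: 27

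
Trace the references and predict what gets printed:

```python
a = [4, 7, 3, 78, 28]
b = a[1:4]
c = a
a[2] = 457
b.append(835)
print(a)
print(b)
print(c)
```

Key concept: slice vs alias.
Step by step:
`a = [4, 7, 3, 78, 28]` → a = [4, 7, 3, 78, 28]
`b = a[1:4]` → b = [7, 3, 78]
`c = a` → c = [4, 7, 3, 78, 28] (same object as a)
`a[2] = 457` → a = [4, 7, 457, 78, 28] (same object as c); c = [4, 7, 457, 78, 28] (same object as a)
`b.append(835)` → b = [7, 3, 78, 835]
`print(a)` → prints [4, 7, 457, 78, 28]
`print(b)` → prints [7, 3, 78, 835]
`print(c)` → prints [4, 7, 457, 78, 28]

Answer:
[4, 7, 457, 78, 28]
[7, 3, 78, 835]
[4, 7, 457, 78, 28]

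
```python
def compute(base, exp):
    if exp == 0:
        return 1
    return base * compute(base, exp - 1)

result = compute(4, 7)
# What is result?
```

compute(4, 7) = 4 * 4 * 4 * 4 * 4 * 4 * 4 = 16384

Answer: 16384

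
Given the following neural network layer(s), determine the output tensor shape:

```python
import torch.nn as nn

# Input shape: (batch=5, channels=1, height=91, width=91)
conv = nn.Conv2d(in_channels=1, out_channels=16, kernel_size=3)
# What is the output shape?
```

Input: (5, 1, 91, 91) -> Output: (5, 16, 89, 89)

Answer: (5, 16, 89, 89)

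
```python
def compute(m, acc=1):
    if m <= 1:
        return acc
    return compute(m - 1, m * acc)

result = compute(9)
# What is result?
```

Accumulator trace (n, acc): (9, 1) -> (8, 9) -> (7, 72) -> (6, 504) -> (5, 3024) -> (4, 15120) -> (3, 60480) -> (2, 181440) -> (1, 362880) -> return 362880

Answer: 362880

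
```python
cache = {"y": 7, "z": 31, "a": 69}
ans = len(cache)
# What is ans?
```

Trace:
`cache = {"y": 7, "z": 31, "a": 69}` → cache = {'y': 7, 'z': 31, 'a': 69}
`ans = len(cache)` → ans = 3
So ans = 3

Answer: 3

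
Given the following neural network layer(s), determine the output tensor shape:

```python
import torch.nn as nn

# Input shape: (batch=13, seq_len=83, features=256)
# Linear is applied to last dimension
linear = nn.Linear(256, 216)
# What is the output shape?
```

Input: (13, 83, 256) -> Output: (13, 83, 216)

Answer: (13, 83, 216)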